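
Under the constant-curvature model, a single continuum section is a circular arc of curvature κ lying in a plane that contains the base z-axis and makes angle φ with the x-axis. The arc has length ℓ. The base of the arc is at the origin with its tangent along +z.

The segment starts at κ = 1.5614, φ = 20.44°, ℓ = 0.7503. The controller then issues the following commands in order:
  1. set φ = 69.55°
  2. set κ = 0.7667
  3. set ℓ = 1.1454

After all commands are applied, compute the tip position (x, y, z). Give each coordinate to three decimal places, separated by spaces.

initial: κ=1.5614, φ=20.44°, ℓ=0.7503
cmd 1: set φ=69.55° → (κ,φ,ℓ)=(1.5614,69.55°,0.7503) → tip=(0.1368,0.3668,0.5901)
cmd 2: set κ=0.7667 → (κ,φ,ℓ)=(0.7667,69.55°,0.7503) → tip=(0.0733,0.1967,0.7096)
cmd 3: set ℓ=1.1454 → (κ,φ,ℓ)=(0.7667,69.55°,1.1454) → tip=(0.1647,0.4417,1.0038)

0.165 0.442 1.004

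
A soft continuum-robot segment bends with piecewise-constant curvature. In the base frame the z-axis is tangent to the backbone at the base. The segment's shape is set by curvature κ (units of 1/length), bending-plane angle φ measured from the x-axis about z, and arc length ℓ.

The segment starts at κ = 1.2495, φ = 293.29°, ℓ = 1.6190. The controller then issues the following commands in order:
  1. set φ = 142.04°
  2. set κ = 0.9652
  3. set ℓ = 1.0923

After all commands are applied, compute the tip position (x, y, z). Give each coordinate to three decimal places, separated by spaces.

initial: κ=1.2495, φ=293.29°, ℓ=1.6190
cmd 1: set φ=142.04° → (κ,φ,ℓ)=(1.2495,142.04°,1.6190) → tip=(-0.9067,0.7074,0.7199)
cmd 2: set κ=0.9652 → (κ,φ,ℓ)=(0.9652,142.04°,1.6190) → tip=(-0.8102,0.6321,1.0360)
cmd 3: set ℓ=1.0923 → (κ,φ,ℓ)=(0.9652,142.04°,1.0923) → tip=(-0.4135,0.3226,0.9009)

-0.413 0.323 0.901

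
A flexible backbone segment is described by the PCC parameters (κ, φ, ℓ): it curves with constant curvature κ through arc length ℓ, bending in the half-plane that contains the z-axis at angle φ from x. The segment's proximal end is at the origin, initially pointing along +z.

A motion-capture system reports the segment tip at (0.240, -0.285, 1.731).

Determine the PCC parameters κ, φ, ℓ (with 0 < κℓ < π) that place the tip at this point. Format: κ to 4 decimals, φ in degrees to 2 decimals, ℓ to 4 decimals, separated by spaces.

ρ = √(x²+y²) = √(0.240² + -0.285²) = 0.37259
φ = atan2(y, x) mod 360° = atan2(-0.285, 0.240) = 310.1009°
|p|² = ρ² + z² = 0.37259² + 1.731² = 3.13519
κ = 2ρ / |p|² = 2×0.37259 / 3.13519 = 0.23768
θ = 2·atan2(ρ, z) = 2·atan2(0.37259, 1.731) = 0.42402 rad
ℓ = θ/κ = 0.42402/0.23768 = 1.78398

0.2377 310.10 1.7840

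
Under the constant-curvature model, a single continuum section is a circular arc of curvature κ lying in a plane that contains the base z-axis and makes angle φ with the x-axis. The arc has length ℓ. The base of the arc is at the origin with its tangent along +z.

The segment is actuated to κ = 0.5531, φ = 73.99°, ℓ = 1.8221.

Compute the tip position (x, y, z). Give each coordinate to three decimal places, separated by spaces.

θ = κ·ℓ = 0.5531 × 1.8221 = 1.00780 rad
ρ = (1 − cos θ)/κ = (1 − 0.53372)/0.5531 = 0.84303
z = sin θ / κ = 0.84566/0.5531 = 1.52895
x = ρ cos φ = 0.84303 × cos(73.99°) = 0.23251
y = ρ sin φ = 0.84303 × sin(73.99°) = 0.81033

0.233 0.810 1.529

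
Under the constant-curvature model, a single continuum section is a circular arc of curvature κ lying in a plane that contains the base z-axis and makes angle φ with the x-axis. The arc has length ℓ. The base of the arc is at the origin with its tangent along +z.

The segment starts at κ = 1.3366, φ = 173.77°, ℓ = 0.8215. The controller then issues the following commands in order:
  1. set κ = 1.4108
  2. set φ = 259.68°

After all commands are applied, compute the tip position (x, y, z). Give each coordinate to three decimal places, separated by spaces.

-0.076 -0.418 0.650

initial: κ=1.3366, φ=173.77°, ℓ=0.8215
cmd 1: set κ=1.4108 → (κ,φ,ℓ)=(1.4108,173.77°,0.8215) → tip=(-0.4226,0.0461,0.6496)
cmd 2: set φ=259.68° → (κ,φ,ℓ)=(1.4108,259.68°,0.8215) → tip=(-0.0762,-0.4182,0.6496)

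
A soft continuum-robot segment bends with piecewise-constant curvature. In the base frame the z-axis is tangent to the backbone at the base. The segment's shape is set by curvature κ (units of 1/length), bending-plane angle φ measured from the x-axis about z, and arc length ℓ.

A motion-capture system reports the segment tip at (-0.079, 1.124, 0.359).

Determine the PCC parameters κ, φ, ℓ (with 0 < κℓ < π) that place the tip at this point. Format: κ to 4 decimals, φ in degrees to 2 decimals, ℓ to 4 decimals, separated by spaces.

ρ = √(x²+y²) = √(-0.079² + 1.124²) = 1.12677
φ = atan2(y, x) mod 360° = atan2(1.124, -0.079) = 94.0204°
|p|² = ρ² + z² = 1.12677² + 0.359² = 1.39850
κ = 2ρ / |p|² = 2×1.12677 / 1.39850 = 1.61140
θ = 2·atan2(ρ, z) = 2·atan2(1.12677, 0.359) = 2.52471 rad
ℓ = θ/κ = 2.52471/1.61140 = 1.56678

1.6114 94.02 1.5668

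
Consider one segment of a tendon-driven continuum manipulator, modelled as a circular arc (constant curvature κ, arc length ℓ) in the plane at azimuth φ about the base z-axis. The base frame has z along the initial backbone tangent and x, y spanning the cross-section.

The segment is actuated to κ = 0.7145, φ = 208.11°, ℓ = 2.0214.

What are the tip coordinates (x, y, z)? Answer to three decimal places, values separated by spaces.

-1.079 -0.576 1.388

θ = κ·ℓ = 0.7145 × 2.0214 = 1.44429 rad
ρ = (1 − cos θ)/κ = (1 − 0.12617)/0.7145 = 1.22300
z = sin θ / κ = 0.99201/0.7145 = 1.38840
x = ρ cos φ = 1.22300 × cos(208.11°) = -1.07874
y = ρ sin φ = 1.22300 × sin(208.11°) = -0.57623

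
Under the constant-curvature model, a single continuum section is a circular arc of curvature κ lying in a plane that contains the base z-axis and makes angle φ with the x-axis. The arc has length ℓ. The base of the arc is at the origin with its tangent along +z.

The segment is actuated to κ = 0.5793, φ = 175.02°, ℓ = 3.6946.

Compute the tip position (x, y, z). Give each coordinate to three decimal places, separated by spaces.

-2.647 0.231 1.454

θ = κ·ℓ = 0.5793 × 3.6946 = 2.14028 rad
ρ = (1 − cos θ)/κ = (1 − -0.53920)/0.5793 = 2.65700
z = sin θ / κ = 0.84218/0.5793 = 1.45379
x = ρ cos φ = 2.65700 × cos(175.02°) = -2.64697
y = ρ sin φ = 2.65700 × sin(175.02°) = 0.23065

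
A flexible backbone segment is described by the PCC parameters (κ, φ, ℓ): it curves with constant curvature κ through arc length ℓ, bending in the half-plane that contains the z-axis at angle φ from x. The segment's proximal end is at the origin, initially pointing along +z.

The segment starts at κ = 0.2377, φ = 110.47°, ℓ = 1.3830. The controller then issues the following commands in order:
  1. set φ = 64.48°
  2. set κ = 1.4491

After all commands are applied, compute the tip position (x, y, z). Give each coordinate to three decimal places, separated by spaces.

initial: κ=0.2377, φ=110.47°, ℓ=1.3830
cmd 1: set φ=64.48° → (κ,φ,ℓ)=(0.2377,64.48°,1.3830) → tip=(0.0971,0.2033,1.3582)
cmd 2: set κ=1.4491 → (κ,φ,ℓ)=(1.4491,64.48°,1.3830) → tip=(0.4221,0.8842,0.6263)

0.422 0.884 0.626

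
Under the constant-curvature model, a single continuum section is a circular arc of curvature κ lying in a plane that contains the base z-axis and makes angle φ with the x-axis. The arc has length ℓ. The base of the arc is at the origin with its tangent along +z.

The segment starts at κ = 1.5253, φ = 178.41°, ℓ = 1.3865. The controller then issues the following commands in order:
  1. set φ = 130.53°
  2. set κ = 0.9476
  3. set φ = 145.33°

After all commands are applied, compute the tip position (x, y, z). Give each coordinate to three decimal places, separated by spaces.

initial: κ=1.5253, φ=178.41°, ℓ=1.3865
cmd 1: set φ=130.53° → (κ,φ,ℓ)=(1.5253,130.53°,1.3865) → tip=(-0.6466,0.7562,0.5610)
cmd 2: set κ=0.9476 → (κ,φ,ℓ)=(0.9476,130.53°,1.3865) → tip=(-0.5115,0.5983,1.0207)
cmd 3: set φ=145.33° → (κ,φ,ℓ)=(0.9476,145.33°,1.3865) → tip=(-0.6474,0.4477,1.0207)

-0.647 0.448 1.021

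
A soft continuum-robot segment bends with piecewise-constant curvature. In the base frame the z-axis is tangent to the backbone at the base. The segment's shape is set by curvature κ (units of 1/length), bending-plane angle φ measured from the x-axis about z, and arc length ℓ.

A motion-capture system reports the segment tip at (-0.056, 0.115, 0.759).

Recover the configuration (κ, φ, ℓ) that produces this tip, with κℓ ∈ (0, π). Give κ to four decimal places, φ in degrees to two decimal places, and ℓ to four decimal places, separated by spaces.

0.4318 115.96 0.7733

ρ = √(x²+y²) = √(-0.056² + 0.115²) = 0.12791
φ = atan2(y, x) mod 360° = atan2(0.115, -0.056) = 115.9641°
|p|² = ρ² + z² = 0.12791² + 0.759² = 0.59244
κ = 2ρ / |p|² = 2×0.12791 / 0.59244 = 0.43181
θ = 2·atan2(ρ, z) = 2·atan2(0.12791, 0.759) = 0.33391 rad
ℓ = θ/κ = 0.33391/0.43181 = 0.77329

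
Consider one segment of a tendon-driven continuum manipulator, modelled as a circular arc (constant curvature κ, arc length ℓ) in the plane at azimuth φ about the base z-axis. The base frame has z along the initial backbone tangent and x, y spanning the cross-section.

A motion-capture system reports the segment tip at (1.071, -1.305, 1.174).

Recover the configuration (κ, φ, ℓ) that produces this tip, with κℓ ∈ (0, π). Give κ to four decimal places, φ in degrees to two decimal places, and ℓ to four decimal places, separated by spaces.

ρ = √(x²+y²) = √(1.071² + -1.305²) = 1.68821
φ = atan2(y, x) mod 360° = atan2(-1.305, 1.071) = 309.3754°
|p|² = ρ² + z² = 1.68821² + 1.174² = 4.22834
κ = 2ρ / |p|² = 2×1.68821 / 4.22834 = 0.79852
θ = 2·atan2(ρ, z) = 2·atan2(1.68821, 1.174) = 1.92632 rad
ℓ = θ/κ = 1.92632/0.79852 = 2.41235

0.7985 309.38 2.4123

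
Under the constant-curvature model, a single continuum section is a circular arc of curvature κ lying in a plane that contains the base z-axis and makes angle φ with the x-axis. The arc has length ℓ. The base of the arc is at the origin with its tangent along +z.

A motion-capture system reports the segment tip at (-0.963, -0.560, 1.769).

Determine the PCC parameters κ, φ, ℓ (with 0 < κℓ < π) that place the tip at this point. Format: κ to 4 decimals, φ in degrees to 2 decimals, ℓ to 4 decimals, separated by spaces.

0.5098 210.18 2.2048

ρ = √(x²+y²) = √(-0.963² + -0.560²) = 1.11399
φ = atan2(y, x) mod 360° = atan2(-0.560, -0.963) = 210.1787°
|p|² = ρ² + z² = 1.11399² + 1.769² = 4.37033
κ = 2ρ / |p|² = 2×1.11399 / 4.37033 = 0.50980
θ = 2·atan2(ρ, z) = 2·atan2(1.11399, 1.769) = 1.12398 rad
ℓ = θ/κ = 1.12398/0.50980 = 2.20477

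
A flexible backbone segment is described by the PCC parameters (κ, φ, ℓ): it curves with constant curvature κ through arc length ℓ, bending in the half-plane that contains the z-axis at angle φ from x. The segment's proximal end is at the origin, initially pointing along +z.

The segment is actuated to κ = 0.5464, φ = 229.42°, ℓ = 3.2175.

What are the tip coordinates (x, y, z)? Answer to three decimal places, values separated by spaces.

-1.412 -1.649 1.798

θ = κ·ℓ = 0.5464 × 3.2175 = 1.75804 rad
ρ = (1 − cos θ)/κ = (1 − -0.18615)/0.5464 = 2.17085
z = sin θ / κ = 0.98252/0.5464 = 1.79817
x = ρ cos φ = 2.17085 × cos(229.42°) = -1.41216
y = ρ sin φ = 2.17085 × sin(229.42°) = -1.64876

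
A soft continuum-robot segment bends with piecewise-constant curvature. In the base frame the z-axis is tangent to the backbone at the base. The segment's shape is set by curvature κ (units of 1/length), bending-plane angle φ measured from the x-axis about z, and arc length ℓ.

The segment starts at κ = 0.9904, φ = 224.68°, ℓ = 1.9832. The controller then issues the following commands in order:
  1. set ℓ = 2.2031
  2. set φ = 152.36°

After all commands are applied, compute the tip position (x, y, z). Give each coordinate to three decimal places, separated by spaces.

-1.408 0.737 0.827

initial: κ=0.9904, φ=224.68°, ℓ=1.9832
cmd 1: set ℓ=2.2031 → (κ,φ,ℓ)=(0.9904,224.68°,2.2031) → tip=(-1.1299,-1.1173,0.8269)
cmd 2: set φ=152.36° → (κ,φ,ℓ)=(0.9904,152.36°,2.2031) → tip=(-1.4077,0.7372,0.8269)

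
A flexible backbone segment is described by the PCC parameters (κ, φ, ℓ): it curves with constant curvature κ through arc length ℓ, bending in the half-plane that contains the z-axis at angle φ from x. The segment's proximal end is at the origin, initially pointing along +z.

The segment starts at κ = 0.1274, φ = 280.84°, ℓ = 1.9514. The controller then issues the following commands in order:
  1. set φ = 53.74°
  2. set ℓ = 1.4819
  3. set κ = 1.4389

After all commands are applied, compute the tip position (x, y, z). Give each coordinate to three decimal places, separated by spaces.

initial: κ=0.1274, φ=280.84°, ℓ=1.9514
cmd 1: set φ=53.74° → (κ,φ,ℓ)=(0.1274,53.74°,1.9514) → tip=(0.1427,0.1946,1.9314)
cmd 2: set ℓ=1.4819 → (κ,φ,ℓ)=(0.1274,53.74°,1.4819) → tip=(0.0825,0.1125,1.4731)
cmd 3: set κ=1.4389 → (κ,φ,ℓ)=(1.4389,53.74°,1.4819) → tip=(0.6299,0.8588,0.5883)

0.630 0.859 0.588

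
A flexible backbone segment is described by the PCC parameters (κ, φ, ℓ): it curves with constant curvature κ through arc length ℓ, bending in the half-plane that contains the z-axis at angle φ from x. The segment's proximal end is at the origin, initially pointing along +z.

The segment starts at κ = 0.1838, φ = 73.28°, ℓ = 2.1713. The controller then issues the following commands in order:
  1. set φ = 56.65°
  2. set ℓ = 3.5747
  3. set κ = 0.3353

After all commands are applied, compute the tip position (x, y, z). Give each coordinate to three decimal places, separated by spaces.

initial: κ=0.1838, φ=73.28°, ℓ=2.1713
cmd 1: set φ=56.65° → (κ,φ,ℓ)=(0.1838,56.65°,2.1713) → tip=(0.2350,0.3571,2.1141)
cmd 2: set ℓ=3.5747 → (κ,φ,ℓ)=(0.1838,56.65°,3.5747) → tip=(0.6227,0.9462,3.3230)
cmd 3: set κ=0.3353 → (κ,φ,ℓ)=(0.3353,56.65°,3.5747) → tip=(1.0433,1.5853,2.7782)

1.043 1.585 2.778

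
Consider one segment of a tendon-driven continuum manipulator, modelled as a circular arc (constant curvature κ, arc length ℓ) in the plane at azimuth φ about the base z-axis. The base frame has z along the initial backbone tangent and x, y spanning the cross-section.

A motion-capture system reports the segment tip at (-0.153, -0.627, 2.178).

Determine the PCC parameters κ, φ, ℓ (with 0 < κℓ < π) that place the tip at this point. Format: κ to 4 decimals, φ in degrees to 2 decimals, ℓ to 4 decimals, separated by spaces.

0.2501 256.29 2.3033

ρ = √(x²+y²) = √(-0.153² + -0.627²) = 0.64540
φ = atan2(y, x) mod 360° = atan2(-0.627, -0.153) = 256.2867°
|p|² = ρ² + z² = 0.64540² + 2.178² = 5.16022
κ = 2ρ / |p|² = 2×0.64540 / 5.16022 = 0.25014
θ = 2·atan2(ρ, z) = 2·atan2(0.64540, 2.178) = 0.57617 rad
ℓ = θ/κ = 0.57617/0.25014 = 2.30334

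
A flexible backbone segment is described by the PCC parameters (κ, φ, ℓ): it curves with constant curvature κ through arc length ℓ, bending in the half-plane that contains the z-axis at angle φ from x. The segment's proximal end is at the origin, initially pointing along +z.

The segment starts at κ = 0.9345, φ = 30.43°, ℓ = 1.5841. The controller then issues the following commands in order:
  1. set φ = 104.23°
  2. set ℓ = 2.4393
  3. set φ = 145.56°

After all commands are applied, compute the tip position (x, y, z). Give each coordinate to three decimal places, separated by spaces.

-1.457 0.999 0.812

initial: κ=0.9345, φ=30.43°, ℓ=1.5841
cmd 1: set φ=104.23° → (κ,φ,ℓ)=(0.9345,104.23°,1.5841) → tip=(-0.2393,0.9436,1.0657)
cmd 2: set ℓ=2.4393 → (κ,φ,ℓ)=(0.9345,104.23°,2.4393) → tip=(-0.4343,1.7124,0.8124)
cmd 3: set φ=145.56° → (κ,φ,ℓ)=(0.9345,145.56°,2.4393) → tip=(-1.4569,0.9991,0.8124)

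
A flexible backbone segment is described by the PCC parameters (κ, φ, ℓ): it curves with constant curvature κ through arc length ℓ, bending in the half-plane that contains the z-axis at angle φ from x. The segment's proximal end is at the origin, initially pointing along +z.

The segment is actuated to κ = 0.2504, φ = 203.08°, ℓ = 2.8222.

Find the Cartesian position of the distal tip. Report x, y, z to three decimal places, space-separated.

-0.880 -0.375 2.593

θ = κ·ℓ = 0.2504 × 2.8222 = 0.70668 rad
ρ = (1 − cos θ)/κ = (1 − 0.76052)/0.2504 = 0.95638
z = sin θ / κ = 0.64931/0.2504 = 2.59310
x = ρ cos φ = 0.95638 × cos(203.08°) = -0.87983
y = ρ sin φ = 0.95638 × sin(203.08°) = -0.37492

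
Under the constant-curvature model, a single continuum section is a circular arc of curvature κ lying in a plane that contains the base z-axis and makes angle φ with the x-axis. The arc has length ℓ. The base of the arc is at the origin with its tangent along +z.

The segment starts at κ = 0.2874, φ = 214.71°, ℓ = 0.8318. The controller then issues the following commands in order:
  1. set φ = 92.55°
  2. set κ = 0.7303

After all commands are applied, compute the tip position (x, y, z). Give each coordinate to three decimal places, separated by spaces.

initial: κ=0.2874, φ=214.71°, ℓ=0.8318
cmd 1: set φ=92.55° → (κ,φ,ℓ)=(0.2874,92.55°,0.8318) → tip=(-0.0044,0.0989,0.8239)
cmd 2: set κ=0.7303 → (κ,φ,ℓ)=(0.7303,92.55°,0.8318) → tip=(-0.0109,0.2447,0.7816)

-0.011 0.245 0.782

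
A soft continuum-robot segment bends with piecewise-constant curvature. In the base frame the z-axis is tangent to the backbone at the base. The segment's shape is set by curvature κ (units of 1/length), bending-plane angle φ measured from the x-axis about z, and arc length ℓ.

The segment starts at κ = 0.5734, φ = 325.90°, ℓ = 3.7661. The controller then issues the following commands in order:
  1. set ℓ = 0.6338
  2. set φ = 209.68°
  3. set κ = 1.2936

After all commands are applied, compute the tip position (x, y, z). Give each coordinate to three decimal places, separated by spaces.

initial: κ=0.5734, φ=325.90°, ℓ=3.7661
cmd 1: set ℓ=0.6338 → (κ,φ,ℓ)=(0.5734,325.90°,0.6338) → tip=(0.0943,-0.0639,0.6199)
cmd 2: set φ=209.68° → (κ,φ,ℓ)=(0.5734,209.68°,0.6338) → tip=(-0.0990,-0.0564,0.6199)
cmd 3: set κ=1.2936 → (κ,φ,ℓ)=(1.2936,209.68°,0.6338) → tip=(-0.2134,-0.1216,0.5651)

-0.213 -0.122 0.565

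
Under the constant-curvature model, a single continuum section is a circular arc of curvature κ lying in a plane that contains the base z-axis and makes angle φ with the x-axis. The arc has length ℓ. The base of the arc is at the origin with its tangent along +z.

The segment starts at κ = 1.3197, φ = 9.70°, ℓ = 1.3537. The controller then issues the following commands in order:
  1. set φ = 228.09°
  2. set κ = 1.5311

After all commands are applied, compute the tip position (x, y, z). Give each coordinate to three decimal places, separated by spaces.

-0.646 -0.720 0.573

initial: κ=1.3197, φ=9.70°, ℓ=1.3537
cmd 1: set φ=228.09° → (κ,φ,ℓ)=(1.3197,228.09°,1.3537) → tip=(-0.6145,-0.6846,0.7402)
cmd 2: set κ=1.5311 → (κ,φ,ℓ)=(1.5311,228.09°,1.3537) → tip=(-0.6461,-0.7199,0.5726)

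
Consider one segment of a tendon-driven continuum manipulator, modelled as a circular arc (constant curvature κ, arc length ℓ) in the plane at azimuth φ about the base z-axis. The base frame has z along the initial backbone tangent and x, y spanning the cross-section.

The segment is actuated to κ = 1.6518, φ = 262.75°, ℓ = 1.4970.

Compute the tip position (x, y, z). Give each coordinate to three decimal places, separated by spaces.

-0.136 -1.072 0.375

θ = κ·ℓ = 1.6518 × 1.4970 = 2.47274 rad
ρ = (1 − cos θ)/κ = (1 − -0.78454)/1.6518 = 1.08036
z = sin θ / κ = 0.62008/1.6518 = 0.37540
x = ρ cos φ = 1.08036 × cos(262.75°) = -0.13634
y = ρ sin φ = 1.08036 × sin(262.75°) = -1.07172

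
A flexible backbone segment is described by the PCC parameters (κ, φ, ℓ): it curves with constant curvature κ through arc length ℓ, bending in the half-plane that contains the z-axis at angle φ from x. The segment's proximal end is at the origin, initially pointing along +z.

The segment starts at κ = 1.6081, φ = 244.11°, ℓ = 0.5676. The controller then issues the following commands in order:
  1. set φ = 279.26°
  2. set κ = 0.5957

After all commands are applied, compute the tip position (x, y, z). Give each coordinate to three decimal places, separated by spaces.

initial: κ=1.6081, φ=244.11°, ℓ=0.5676
cmd 1: set φ=279.26° → (κ,φ,ℓ)=(1.6081,279.26°,0.5676) → tip=(0.0389,-0.2384,0.4920)
cmd 2: set κ=0.5957 → (κ,φ,ℓ)=(0.5957,279.26°,0.5676) → tip=(0.0153,-0.0938,0.5568)

0.015 -0.094 0.557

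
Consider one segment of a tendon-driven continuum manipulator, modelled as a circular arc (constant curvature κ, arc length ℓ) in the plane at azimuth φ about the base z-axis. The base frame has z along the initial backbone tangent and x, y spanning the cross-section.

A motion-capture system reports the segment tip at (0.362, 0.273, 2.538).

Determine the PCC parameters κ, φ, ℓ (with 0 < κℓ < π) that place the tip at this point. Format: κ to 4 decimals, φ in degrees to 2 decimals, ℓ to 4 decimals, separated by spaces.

0.1364 37.02 2.5917

ρ = √(x²+y²) = √(0.362² + 0.273²) = 0.45340
φ = atan2(y, x) mod 360° = atan2(0.273, 0.362) = 37.0215°
|p|² = ρ² + z² = 0.45340² + 2.538² = 6.64702
κ = 2ρ / |p|² = 2×0.45340 / 6.64702 = 0.13642
θ = 2·atan2(ρ, z) = 2·atan2(0.45340, 2.538) = 0.35356 rad
ℓ = θ/κ = 0.35356/0.13642 = 2.59166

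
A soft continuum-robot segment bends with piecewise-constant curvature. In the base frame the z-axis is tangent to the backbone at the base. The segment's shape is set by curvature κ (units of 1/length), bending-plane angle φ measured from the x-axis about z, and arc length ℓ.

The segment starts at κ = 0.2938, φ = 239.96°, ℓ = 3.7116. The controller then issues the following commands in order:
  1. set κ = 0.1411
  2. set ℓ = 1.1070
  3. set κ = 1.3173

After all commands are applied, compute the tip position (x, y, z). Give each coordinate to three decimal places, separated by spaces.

initial: κ=0.2938, φ=239.96°, ℓ=3.7116
cmd 1: set κ=0.1411 → (κ,φ,ℓ)=(0.1411,239.96°,3.7116) → tip=(-0.4755,-0.8223,3.5442)
cmd 2: set ℓ=1.1070 → (κ,φ,ℓ)=(0.1411,239.96°,1.1070) → tip=(-0.0432,-0.0747,1.1025)
cmd 3: set κ=1.3173 → (κ,φ,ℓ)=(1.3173,239.96°,1.1070) → tip=(-0.3373,-0.5834,0.7543)

-0.337 -0.583 0.754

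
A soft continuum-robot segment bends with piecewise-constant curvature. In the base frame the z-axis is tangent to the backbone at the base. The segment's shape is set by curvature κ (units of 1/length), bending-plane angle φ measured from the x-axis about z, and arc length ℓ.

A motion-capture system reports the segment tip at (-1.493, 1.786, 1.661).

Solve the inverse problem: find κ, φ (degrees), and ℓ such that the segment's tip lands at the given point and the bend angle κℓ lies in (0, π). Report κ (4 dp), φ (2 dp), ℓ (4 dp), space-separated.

ρ = √(x²+y²) = √(-1.493² + 1.786²) = 2.32784
φ = atan2(y, x) mod 360° = atan2(1.786, -1.493) = 129.8938°
|p|² = ρ² + z² = 2.32784² + 1.661² = 8.17777
κ = 2ρ / |p|² = 2×2.32784 / 8.17777 = 0.56931
θ = 2·atan2(ρ, z) = 2·atan2(2.32784, 1.661) = 1.90209 rad
ℓ = θ/κ = 1.90209/0.56931 = 3.34104

0.5693 129.89 3.3410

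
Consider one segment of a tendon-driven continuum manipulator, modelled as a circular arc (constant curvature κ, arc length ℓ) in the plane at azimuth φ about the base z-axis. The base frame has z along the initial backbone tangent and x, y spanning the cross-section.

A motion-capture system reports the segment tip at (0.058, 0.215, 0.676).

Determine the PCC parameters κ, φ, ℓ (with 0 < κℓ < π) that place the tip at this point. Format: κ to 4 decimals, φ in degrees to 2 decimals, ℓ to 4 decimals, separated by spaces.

0.8792 74.90 0.7239

ρ = √(x²+y²) = √(0.058² + 0.215²) = 0.22269
φ = atan2(y, x) mod 360° = atan2(0.215, 0.058) = 74.9028°
|p|² = ρ² + z² = 0.22269² + 0.676² = 0.50657
κ = 2ρ / |p|² = 2×0.22269 / 0.50657 = 0.87920
θ = 2·atan2(ρ, z) = 2·atan2(0.22269, 0.676) = 0.63644 rad
ℓ = θ/κ = 0.63644/0.87920 = 0.72389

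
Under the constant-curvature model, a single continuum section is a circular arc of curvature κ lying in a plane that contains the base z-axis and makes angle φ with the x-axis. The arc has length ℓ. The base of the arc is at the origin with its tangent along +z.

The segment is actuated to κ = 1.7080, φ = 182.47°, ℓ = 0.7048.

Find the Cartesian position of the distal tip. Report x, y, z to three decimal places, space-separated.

θ = κ·ℓ = 1.7080 × 0.7048 = 1.20380 rad
ρ = (1 − cos θ)/κ = (1 − 0.35881)/1.7080 = 0.37540
z = sin θ / κ = 0.93341/1.7080 = 0.54649
x = ρ cos φ = 0.37540 × cos(182.47°) = -0.37505
y = ρ sin φ = 0.37540 × sin(182.47°) = -0.01618

-0.375 -0.016 0.546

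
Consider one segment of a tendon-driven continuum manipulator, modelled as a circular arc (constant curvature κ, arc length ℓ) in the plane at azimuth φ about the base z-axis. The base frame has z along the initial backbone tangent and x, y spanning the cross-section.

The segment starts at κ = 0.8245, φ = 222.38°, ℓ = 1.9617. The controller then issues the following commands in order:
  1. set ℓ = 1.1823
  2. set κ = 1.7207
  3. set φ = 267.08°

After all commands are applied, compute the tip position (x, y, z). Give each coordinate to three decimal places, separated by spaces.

initial: κ=0.8245, φ=222.38°, ℓ=1.9617
cmd 1: set ℓ=1.1823 → (κ,φ,ℓ)=(0.8245,222.38°,1.1823) → tip=(-0.3930,-0.3586,1.0038)
cmd 2: set κ=1.7207 → (κ,φ,ℓ)=(1.7207,222.38°,1.1823) → tip=(-0.6213,-0.5669,0.5198)
cmd 3: set φ=267.08° → (κ,φ,ℓ)=(1.7207,267.08°,1.1823) → tip=(-0.0428,-0.8399,0.5198)

-0.043 -0.840 0.520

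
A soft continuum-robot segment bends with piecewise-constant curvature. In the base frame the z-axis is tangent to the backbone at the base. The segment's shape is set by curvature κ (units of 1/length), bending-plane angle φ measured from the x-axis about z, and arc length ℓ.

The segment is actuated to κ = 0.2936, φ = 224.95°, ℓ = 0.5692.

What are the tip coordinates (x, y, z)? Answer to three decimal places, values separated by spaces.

θ = κ·ℓ = 0.2936 × 0.5692 = 0.16712 rad
ρ = (1 − cos θ)/κ = (1 − 0.98607)/0.2936 = 0.04745
z = sin θ / κ = 0.16634/0.2936 = 0.56655
x = ρ cos φ = 0.04745 × cos(224.95°) = -0.03358
y = ρ sin φ = 0.04745 × sin(224.95°) = -0.03352

-0.034 -0.034 0.567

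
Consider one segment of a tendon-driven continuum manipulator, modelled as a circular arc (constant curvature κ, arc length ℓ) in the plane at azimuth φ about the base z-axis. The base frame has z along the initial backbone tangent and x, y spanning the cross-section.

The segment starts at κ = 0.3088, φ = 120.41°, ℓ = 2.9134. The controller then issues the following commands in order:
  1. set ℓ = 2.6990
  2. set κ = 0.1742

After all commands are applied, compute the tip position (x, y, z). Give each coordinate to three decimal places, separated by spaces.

-0.315 0.537 2.601

initial: κ=0.3088, φ=120.41°, ℓ=2.9134
cmd 1: set ℓ=2.6990 → (κ,φ,ℓ)=(0.3088,120.41°,2.6990) → tip=(-0.5371,0.9151,2.3972)
cmd 2: set κ=0.1742 → (κ,φ,ℓ)=(0.1742,120.41°,2.6990) → tip=(-0.3153,0.5372,2.6007)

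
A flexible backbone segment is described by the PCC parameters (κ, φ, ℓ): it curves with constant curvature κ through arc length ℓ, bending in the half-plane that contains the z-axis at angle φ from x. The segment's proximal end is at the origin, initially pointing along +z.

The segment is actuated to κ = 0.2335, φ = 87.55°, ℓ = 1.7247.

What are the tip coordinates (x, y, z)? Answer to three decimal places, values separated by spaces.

θ = κ·ℓ = 0.2335 × 1.7247 = 0.40272 rad
ρ = (1 − cos θ)/κ = (1 − 0.92000)/0.2335 = 0.34262
z = sin θ / κ = 0.39192/0.2335 = 1.67846
x = ρ cos φ = 0.34262 × cos(87.55°) = 0.01465
y = ρ sin φ = 0.34262 × sin(87.55°) = 0.34230

0.015 0.342 1.678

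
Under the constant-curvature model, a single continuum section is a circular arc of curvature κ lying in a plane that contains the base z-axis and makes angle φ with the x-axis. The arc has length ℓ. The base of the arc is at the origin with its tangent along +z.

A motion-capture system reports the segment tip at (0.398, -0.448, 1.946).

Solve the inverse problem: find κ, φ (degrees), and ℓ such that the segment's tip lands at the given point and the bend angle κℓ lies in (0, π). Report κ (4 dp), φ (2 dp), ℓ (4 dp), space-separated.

ρ = √(x²+y²) = √(0.398² + -0.448²) = 0.59926
φ = atan2(y, x) mod 360° = atan2(-0.448, 0.398) = 311.6177°
|p|² = ρ² + z² = 0.59926² + 1.946² = 4.14602
κ = 2ρ / |p|² = 2×0.59926 / 4.14602 = 0.28908
θ = 2·atan2(ρ, z) = 2·atan2(0.59926, 1.946) = 0.59746 rad
ℓ = θ/κ = 0.59746/0.28908 = 2.06678

0.2891 311.62 2.0668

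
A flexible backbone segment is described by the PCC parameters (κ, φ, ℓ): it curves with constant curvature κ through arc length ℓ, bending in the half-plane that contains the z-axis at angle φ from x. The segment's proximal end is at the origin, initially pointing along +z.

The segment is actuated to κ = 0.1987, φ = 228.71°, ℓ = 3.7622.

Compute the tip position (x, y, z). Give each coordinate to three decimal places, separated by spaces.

θ = κ·ℓ = 0.1987 × 3.7622 = 0.74755 rad
ρ = (1 − cos θ)/κ = (1 − 0.73336)/0.1987 = 1.34194
z = sin θ / κ = 0.67984/0.1987 = 3.42146
x = ρ cos φ = 1.34194 × cos(228.71°) = -0.88550
y = ρ sin φ = 1.34194 × sin(228.71°) = -1.00830

-0.886 -1.008 3.421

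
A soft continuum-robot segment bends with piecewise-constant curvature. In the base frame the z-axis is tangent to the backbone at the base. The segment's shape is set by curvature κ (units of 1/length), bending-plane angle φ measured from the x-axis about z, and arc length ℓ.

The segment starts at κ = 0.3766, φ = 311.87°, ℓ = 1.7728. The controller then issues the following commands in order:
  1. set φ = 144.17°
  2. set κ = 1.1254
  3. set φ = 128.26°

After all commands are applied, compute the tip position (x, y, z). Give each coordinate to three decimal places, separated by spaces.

initial: κ=0.3766, φ=311.87°, ℓ=1.7728
cmd 1: set φ=144.17° → (κ,φ,ℓ)=(0.3766,144.17°,1.7728) → tip=(-0.4622,0.3337,1.6440)
cmd 2: set κ=1.1254 → (κ,φ,ℓ)=(1.1254,144.17°,1.7728) → tip=(-1.0170,0.7343,0.8098)
cmd 3: set φ=128.26° → (κ,φ,ℓ)=(1.1254,128.26°,1.7728) → tip=(-0.7768,0.9850,0.8098)

-0.777 0.985 0.810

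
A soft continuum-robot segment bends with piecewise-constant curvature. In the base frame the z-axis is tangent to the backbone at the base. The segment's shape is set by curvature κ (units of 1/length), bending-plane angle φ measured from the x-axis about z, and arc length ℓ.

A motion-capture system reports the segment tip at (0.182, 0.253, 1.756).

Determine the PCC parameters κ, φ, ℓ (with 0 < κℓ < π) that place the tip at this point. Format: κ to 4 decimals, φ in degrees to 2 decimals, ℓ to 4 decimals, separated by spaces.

ρ = √(x²+y²) = √(0.182² + 0.253²) = 0.31166
φ = atan2(y, x) mod 360° = atan2(0.253, 0.182) = 54.2700°
|p|² = ρ² + z² = 0.31166² + 1.756² = 3.18067
κ = 2ρ / |p|² = 2×0.31166 / 3.18067 = 0.19597
θ = 2·atan2(ρ, z) = 2·atan2(0.31166, 1.756) = 0.35131 rad
ℓ = θ/κ = 0.35131/0.19597 = 1.79265

0.1960 54.27 1.7926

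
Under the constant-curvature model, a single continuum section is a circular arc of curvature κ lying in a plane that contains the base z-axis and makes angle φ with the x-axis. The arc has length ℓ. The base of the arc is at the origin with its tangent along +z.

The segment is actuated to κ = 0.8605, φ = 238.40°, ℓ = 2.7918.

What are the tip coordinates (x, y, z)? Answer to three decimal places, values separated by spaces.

-1.059 -1.721 0.783

θ = κ·ℓ = 0.8605 × 2.7918 = 2.40234 rad
ρ = (1 − cos θ)/κ = (1 − -0.73897)/0.8605 = 2.02089
z = sin θ / κ = 0.67373/0.8605 = 0.78296
x = ρ cos φ = 2.02089 × cos(238.40°) = -1.05892
y = ρ sin φ = 2.02089 × sin(238.40°) = -1.72125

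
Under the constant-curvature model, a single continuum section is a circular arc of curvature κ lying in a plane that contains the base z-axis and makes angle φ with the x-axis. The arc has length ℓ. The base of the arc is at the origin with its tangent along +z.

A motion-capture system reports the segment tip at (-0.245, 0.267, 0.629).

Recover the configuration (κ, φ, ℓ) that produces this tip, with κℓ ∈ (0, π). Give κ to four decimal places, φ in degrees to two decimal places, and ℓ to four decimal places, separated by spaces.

1.3753 132.54 0.7601

ρ = √(x²+y²) = √(-0.245² + 0.267²) = 0.36237
φ = atan2(y, x) mod 360° = atan2(0.267, -0.245) = 132.5396°
|p|² = ρ² + z² = 0.36237² + 0.629² = 0.52696
κ = 2ρ / |p|² = 2×0.36237 / 0.52696 = 1.37535
θ = 2·atan2(ρ, z) = 2·atan2(0.36237, 0.629) = 1.04534 rad
ℓ = θ/κ = 1.04534/1.37535 = 0.76005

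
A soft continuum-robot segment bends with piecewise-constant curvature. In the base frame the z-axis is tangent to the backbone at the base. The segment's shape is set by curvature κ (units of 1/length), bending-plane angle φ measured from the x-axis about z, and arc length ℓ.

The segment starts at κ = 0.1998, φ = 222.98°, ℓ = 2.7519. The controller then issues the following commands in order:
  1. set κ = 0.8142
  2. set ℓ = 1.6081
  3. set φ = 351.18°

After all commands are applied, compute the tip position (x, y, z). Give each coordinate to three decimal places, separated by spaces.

0.900 -0.140 1.186

initial: κ=0.1998, φ=222.98°, ℓ=2.7519
cmd 1: set κ=0.8142 → (κ,φ,ℓ)=(0.8142,222.98°,2.7519) → tip=(-1.4564,-1.3571,0.9628)
cmd 2: set ℓ=1.6081 → (κ,φ,ℓ)=(0.8142,222.98°,1.6081) → tip=(-0.6663,-0.6209,1.1865)
cmd 3: set φ=351.18° → (κ,φ,ℓ)=(0.8142,351.18°,1.6081) → tip=(0.8999,-0.1396,1.1865)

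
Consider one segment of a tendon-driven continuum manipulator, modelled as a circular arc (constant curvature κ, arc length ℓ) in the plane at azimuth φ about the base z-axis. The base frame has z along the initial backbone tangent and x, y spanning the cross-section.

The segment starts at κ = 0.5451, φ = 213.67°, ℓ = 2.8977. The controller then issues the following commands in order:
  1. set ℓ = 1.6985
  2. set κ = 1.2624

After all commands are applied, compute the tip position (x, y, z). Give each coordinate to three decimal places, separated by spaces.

initial: κ=0.5451, φ=213.67°, ℓ=2.8977
cmd 1: set ℓ=1.6985 → (κ,φ,ℓ)=(0.5451,213.67°,1.6985) → tip=(-0.6089,-0.4057,1.4660)
cmd 2: set κ=1.2624 → (κ,φ,ℓ)=(1.2624,213.67°,1.6985) → tip=(-1.0169,-0.6774,0.6655)

-1.017 -0.677 0.665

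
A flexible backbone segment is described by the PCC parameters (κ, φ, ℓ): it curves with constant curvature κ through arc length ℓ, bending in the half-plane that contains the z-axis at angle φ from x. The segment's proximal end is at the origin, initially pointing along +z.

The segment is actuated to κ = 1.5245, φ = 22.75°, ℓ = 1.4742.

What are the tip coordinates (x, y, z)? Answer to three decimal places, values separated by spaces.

θ = κ·ℓ = 1.5245 × 1.4742 = 2.24742 rad
ρ = (1 − cos θ)/κ = (1 − -0.62616)/1.5245 = 1.06669
z = sin θ / κ = 0.77969/1.5245 = 0.51144
x = ρ cos φ = 1.06669 × cos(22.75°) = 0.98370
y = ρ sin φ = 1.06669 × sin(22.75°) = 0.41250

0.984 0.412 0.511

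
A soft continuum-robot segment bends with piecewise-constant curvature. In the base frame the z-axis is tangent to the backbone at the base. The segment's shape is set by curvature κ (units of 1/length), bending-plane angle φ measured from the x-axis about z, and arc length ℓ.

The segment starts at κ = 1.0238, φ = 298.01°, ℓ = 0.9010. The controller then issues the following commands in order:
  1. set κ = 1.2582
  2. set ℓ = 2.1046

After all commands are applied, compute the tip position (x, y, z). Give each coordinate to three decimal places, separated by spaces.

0.702 -1.320 0.377

initial: κ=1.0238, φ=298.01°, ℓ=0.9010
cmd 1: set κ=1.2582 → (κ,φ,ℓ)=(1.2582,298.01°,0.9010) → tip=(0.2152,-0.4046,0.7200)
cmd 2: set ℓ=2.1046 → (κ,φ,ℓ)=(1.2582,298.01°,2.1046) → tip=(0.7020,-1.3196,0.3766)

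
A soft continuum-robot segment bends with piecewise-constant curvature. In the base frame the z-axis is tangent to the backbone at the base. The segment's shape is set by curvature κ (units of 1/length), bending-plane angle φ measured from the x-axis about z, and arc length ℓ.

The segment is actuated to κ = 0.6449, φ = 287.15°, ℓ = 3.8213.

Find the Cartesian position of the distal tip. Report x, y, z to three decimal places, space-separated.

0.814 -2.636 0.972

θ = κ·ℓ = 0.6449 × 3.8213 = 2.46436 rad
ρ = (1 − cos θ)/κ = (1 − -0.77931)/0.6449 = 2.75904
z = sin θ / κ = 0.62664/0.6449 = 0.97169
x = ρ cos φ = 2.75904 × cos(287.15°) = 0.81357
y = ρ sin φ = 2.75904 × sin(287.15°) = -2.63637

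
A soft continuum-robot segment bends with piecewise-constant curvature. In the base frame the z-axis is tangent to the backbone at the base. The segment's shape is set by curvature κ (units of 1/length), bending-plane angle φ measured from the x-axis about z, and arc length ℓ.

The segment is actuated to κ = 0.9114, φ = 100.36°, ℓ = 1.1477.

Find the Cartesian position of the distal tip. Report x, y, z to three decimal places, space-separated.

-0.098 0.539 0.950

θ = κ·ℓ = 0.9114 × 1.1477 = 1.04601 rad
ρ = (1 − cos θ)/κ = (1 − 0.50102)/0.9114 = 0.54748
z = sin θ / κ = 0.86543/0.9114 = 0.94956
x = ρ cos φ = 0.54748 × cos(100.36°) = -0.09846
y = ρ sin φ = 0.54748 × sin(100.36°) = 0.53856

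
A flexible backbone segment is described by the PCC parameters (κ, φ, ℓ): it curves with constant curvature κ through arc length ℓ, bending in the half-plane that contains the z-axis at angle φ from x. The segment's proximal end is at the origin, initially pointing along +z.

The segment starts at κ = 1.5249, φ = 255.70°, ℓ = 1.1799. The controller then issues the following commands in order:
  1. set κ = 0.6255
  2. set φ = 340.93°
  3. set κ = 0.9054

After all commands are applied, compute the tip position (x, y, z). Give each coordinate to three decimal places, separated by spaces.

initial: κ=1.5249, φ=255.70°, ℓ=1.1799
cmd 1: set κ=0.6255 → (κ,φ,ℓ)=(0.6255,255.70°,1.1799) → tip=(-0.1027,-0.4031,1.0757)
cmd 2: set φ=340.93° → (κ,φ,ℓ)=(0.6255,340.93°,1.1799) → tip=(0.3932,-0.1359,1.0757)
cmd 3: set κ=0.9054 → (κ,φ,ℓ)=(0.9054,340.93°,1.1799) → tip=(0.5411,-0.1871,0.9679)

0.541 -0.187 0.968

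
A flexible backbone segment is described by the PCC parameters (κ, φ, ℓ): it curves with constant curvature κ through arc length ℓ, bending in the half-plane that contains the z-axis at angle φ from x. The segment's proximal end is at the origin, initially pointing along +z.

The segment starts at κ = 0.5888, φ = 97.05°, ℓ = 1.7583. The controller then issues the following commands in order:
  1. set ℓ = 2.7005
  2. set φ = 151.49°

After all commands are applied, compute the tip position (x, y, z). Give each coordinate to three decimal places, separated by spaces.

initial: κ=0.5888, φ=97.05°, ℓ=1.7583
cmd 1: set ℓ=2.7005 → (κ,φ,ℓ)=(0.5888,97.05°,2.7005) → tip=(-0.2125,1.7180,1.6981)
cmd 2: set φ=151.49° → (κ,φ,ℓ)=(0.5888,151.49°,2.7005) → tip=(-1.5212,0.8263,1.6981)

-1.521 0.826 1.698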